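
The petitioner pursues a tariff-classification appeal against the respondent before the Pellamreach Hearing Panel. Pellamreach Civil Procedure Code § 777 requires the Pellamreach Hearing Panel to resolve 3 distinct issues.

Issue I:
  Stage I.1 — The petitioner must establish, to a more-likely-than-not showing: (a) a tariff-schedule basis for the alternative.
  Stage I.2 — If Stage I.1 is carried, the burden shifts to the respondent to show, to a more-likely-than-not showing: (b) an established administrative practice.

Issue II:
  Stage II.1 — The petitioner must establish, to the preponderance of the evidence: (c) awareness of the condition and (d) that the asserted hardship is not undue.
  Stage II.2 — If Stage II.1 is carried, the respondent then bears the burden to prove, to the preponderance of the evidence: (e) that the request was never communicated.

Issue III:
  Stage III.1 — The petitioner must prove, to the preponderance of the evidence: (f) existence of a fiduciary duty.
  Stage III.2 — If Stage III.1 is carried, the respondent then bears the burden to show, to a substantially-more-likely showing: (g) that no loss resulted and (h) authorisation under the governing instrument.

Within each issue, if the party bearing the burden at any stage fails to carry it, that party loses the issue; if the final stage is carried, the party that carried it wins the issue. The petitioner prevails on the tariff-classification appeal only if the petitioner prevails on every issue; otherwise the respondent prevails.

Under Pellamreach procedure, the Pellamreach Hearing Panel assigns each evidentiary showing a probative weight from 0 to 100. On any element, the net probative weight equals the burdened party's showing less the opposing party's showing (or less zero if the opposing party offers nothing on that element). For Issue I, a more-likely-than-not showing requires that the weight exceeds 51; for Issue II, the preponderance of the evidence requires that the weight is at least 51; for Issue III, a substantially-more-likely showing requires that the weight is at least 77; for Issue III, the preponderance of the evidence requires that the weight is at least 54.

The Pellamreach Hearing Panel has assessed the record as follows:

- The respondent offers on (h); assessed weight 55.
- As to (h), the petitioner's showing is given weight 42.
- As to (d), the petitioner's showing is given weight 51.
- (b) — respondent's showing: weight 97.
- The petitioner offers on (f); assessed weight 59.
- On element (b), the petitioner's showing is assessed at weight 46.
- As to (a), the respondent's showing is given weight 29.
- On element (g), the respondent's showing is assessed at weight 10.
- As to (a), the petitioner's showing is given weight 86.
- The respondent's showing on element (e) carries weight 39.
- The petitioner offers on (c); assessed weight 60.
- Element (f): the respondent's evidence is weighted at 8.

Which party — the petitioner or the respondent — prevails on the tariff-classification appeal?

respondent

— Issue I —
At Stage I.1 the petitioner must meet a more-likely-than-not showing (weight exceeds 51): on (a) the weight is 86 less the opposing 29 gives net 57, which does exceed 51, so (a) meets the standard.
  All elements met. The burden passes to the respondent.
At Stage I.2 the respondent must meet a more-likely-than-not showing (weight exceeds 51): on (b) the weight is 97 less the opposing 46 gives net 51, ≤ 51, so (b) does not meet the standard.
  The respondent does not carry Stage I.2.
The analysis ends at Stage I.2; the petitioner prevails on this issue.
— Issue II —
Stage II.1 (petitioner, the preponderance of the evidence, weight is at least 51): (c) 60 ≥ 51 — meets; (d) 51 ≥ 51 — meets.
  Stage II.1 carried; the burden shifts to the respondent.
Stage II.2 (respondent, the preponderance of the evidence, weight is at least 51): (e) 39 < 51 — fails.
  The respondent does not carry Stage II.2.
The analysis ends at Stage II.2; the petitioner prevails on this issue.
— Issue III —
Stage III.1 (petitioner, the preponderance of the evidence, weight is at least 54): (f) net 59−8=51 < 54 — fails.
  The petitioner does not carry Stage III.1.
The respondent prevails on this issue.
Per-issue: Issue I → petitioner; Issue II → petitioner; Issue III → respondent. The petitioner must prevail on every issue; overall, the respondent prevails.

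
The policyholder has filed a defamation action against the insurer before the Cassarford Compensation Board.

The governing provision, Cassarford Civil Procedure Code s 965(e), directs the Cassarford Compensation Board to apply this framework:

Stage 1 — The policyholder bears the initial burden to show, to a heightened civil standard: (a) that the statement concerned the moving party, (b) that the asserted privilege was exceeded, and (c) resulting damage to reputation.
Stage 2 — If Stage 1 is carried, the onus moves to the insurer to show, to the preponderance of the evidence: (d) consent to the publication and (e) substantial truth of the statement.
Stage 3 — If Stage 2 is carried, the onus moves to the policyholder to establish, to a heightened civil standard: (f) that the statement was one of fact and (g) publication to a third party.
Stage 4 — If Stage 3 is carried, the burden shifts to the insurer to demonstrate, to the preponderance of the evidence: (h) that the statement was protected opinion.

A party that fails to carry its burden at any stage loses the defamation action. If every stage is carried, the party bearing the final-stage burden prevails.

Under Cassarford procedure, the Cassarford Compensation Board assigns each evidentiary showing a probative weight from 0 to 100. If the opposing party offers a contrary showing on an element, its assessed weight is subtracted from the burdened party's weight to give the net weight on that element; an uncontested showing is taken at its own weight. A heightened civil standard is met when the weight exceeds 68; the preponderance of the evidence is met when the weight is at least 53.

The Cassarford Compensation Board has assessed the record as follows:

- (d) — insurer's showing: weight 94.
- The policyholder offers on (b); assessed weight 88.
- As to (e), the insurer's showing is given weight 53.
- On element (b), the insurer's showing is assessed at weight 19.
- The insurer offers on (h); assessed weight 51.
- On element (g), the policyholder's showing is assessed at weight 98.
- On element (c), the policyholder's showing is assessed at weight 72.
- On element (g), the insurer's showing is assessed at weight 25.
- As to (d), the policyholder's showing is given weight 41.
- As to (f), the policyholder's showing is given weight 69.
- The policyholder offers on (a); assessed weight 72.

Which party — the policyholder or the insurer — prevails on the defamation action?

At Stage 1 the policyholder must meet a heightened civil standard (weight exceeds 68): on (a) the weight is 72, which does exceed 68, so (a) meets the standard; on (b) the weight is 88 less the opposing 19 gives net 69, > 68, so (b) meets the standard; on (c) the weight is 72, which does exceed 68, so (c) meets the standard.
  The policyholder carries Stage 1; the insurer now bears the burden.
At Stage 2 the insurer must meet the preponderance of the evidence (weight is at least 53): on (d) the weight is 94 less the opposing 41 gives net 53, ≥ 53, so (d) meets the standard; on (e) the weight is 53, which does reach 53, so (e) meets the standard.
  Stage 2 is satisfied; the onus moves to the policyholder.
At Stage 3 the policyholder must meet a heightened civil standard (weight exceeds 68): on (f) the weight is 69, which does exceed 68, so (f) meets the standard; on (g) the weight is 98 less the opposing 25 gives net 73, > 68, so (g) meets the standard.
  Stage 3 is satisfied; the onus moves to the insurer.
At Stage 4 the insurer must meet the preponderance of the evidence (weight is at least 53): on (h) the weight is 51, which does not reach 53, so (h) does not meet the standard.
  The insurer does not carry Stage 4.
The policyholder prevails.

policyholder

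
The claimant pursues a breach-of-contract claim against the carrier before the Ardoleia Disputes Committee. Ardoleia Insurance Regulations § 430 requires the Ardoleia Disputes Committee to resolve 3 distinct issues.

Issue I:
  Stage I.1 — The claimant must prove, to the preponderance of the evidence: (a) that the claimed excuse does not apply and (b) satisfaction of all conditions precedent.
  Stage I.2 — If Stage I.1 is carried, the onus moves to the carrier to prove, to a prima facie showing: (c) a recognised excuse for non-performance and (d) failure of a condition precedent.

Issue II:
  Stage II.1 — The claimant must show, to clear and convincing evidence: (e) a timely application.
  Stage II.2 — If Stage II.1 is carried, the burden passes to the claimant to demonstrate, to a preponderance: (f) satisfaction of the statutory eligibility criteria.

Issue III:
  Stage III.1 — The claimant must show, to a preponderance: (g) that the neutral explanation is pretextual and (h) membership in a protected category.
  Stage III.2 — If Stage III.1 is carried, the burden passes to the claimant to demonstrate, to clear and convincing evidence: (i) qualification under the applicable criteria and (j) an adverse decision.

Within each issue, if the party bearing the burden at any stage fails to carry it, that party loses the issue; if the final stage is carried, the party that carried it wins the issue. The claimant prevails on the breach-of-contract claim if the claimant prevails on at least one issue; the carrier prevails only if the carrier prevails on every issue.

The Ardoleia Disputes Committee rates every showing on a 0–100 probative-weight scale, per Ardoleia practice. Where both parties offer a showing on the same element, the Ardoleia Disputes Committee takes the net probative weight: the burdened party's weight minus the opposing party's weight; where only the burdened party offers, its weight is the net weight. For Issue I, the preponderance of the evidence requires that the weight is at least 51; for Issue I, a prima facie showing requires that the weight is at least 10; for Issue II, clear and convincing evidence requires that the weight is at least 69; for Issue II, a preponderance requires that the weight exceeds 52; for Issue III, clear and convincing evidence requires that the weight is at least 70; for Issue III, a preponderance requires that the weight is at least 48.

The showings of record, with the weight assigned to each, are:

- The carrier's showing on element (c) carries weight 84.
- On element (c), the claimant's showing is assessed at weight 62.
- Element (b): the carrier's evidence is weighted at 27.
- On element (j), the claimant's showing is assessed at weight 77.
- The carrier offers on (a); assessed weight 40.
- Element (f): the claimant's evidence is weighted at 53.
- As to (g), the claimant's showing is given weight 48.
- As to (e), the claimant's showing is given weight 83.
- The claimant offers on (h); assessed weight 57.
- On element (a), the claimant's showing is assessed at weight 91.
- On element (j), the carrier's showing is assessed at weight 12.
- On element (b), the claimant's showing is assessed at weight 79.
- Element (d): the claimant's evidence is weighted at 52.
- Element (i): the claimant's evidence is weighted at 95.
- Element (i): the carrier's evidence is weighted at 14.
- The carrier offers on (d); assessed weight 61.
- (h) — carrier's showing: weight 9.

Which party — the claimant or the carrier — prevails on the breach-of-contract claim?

claimant

— Issue I —
At Stage I.1 the claimant must meet the preponderance of the evidence (weight is at least 51): on (a) the weight is 91 less the opposing 40 gives net 51, which does reach 51, so (a) meets the standard; on (b) the weight is 79 less the opposing 27 gives net 52, which does reach 51, so (b) meets the standard.
  Stage I.1 carried; the burden shifts to the carrier.
At Stage I.2 the carrier must meet a prima facie showing (weight is at least 10): on (c) the weight is 84 less the opposing 62 gives net 22, which does reach 10, so (c) meets the standard; on (d) the weight is 61 less the opposing 52 gives net 9, < 10, so (d) does not meet the standard.
  Not every element is met, so the carrier fails to carry Stage I.2.
The claimant prevails on this issue.
— Issue II —
Stage II.1 — burden on claimant; standard: clear and convincing evidence (weight is at least 69).
    (e): 83 ≥ 69 [met]
  Stage II.1 carried; the burden remains with the claimant.
Stage II.2 — burden on claimant; standard: a preponderance (weight exceeds 52).
    (f): 53 > 52 [met]
  The claimant carries the last stage.
With every stage satisfied, the claimant prevails on this issue.
— Issue III —
Stage III.1 (claimant, a preponderance, weight is at least 48): (g) 48 ≥ 48 — meets; (h) net 57−9=48 ≥ 48 — meets.
  Stage III.1 carried; the burden remains with the claimant.
Stage III.2 (claimant, clear and convincing evidence, weight is at least 70): (i) net 95−14=81 ≥ 70 — meets; (j) net 77−12=65 < 70 — fails.
  Stage III.2 not carried; the claimant fails its burden.
So the carrier prevails on this issue.
Per-issue: Issue I → claimant; Issue II → claimant; Issue III → carrier. The claimant must prevail on at least one issue; overall, the claimant prevails.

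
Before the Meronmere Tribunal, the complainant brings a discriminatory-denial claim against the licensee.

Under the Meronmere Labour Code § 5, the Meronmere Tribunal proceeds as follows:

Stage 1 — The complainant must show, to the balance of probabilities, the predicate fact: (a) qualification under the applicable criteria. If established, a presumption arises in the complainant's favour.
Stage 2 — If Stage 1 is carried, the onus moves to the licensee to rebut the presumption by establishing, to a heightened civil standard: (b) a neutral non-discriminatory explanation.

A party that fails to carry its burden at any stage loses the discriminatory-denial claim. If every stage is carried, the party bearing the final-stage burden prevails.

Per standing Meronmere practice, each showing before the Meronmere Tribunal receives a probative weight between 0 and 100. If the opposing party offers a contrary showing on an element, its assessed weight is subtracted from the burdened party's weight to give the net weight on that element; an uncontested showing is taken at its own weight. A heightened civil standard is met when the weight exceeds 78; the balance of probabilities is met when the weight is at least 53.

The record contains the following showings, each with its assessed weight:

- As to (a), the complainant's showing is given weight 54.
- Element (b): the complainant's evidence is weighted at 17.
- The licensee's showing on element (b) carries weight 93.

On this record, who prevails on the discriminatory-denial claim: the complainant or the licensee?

complainant

Stage 1 (complainant, the balance of probabilities, weight is at least 53): (a) 54 ≥ 53 — meets.
  All elements met. The burden passes to the licensee.
Stage 2 (licensee, a heightened civil standard, weight exceeds 78): (b) net 93−17=76 ≤ 78 — fails.
  Not every element is met, so the licensee fails to carry Stage 2.
The analysis ends at Stage 2; the complainant prevails.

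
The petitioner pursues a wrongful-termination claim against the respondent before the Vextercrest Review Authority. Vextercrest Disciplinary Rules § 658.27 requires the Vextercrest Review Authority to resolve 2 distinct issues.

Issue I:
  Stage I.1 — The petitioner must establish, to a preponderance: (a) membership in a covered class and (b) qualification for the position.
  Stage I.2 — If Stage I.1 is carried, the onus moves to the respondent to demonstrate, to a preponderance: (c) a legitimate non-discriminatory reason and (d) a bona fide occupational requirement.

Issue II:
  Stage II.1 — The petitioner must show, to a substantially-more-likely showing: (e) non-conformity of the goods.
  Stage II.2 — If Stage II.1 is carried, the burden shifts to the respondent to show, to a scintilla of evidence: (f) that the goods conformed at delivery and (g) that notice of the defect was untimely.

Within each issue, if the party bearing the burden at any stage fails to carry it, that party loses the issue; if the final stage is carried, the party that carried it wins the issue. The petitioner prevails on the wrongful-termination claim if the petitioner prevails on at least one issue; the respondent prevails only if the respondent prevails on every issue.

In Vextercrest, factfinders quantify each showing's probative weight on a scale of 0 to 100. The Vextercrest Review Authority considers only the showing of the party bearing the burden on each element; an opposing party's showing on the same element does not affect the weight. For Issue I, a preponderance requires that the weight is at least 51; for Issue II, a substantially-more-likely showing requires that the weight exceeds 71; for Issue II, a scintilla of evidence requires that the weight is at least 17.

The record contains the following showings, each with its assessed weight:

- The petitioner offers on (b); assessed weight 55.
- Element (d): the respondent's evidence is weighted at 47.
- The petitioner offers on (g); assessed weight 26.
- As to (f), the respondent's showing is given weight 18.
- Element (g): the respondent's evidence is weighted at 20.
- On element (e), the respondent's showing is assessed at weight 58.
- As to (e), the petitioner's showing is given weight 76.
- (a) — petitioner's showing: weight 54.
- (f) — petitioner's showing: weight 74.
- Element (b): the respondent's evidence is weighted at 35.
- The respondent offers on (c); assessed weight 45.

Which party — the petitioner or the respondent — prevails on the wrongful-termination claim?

— Issue I —
At Stage I.1 the petitioner must meet a preponderance (weight is at least 51): on (a) the weight is 54, ≥ 51, so (a) meets the standard; on (b) the weight is 55 (the respondent's 35 is given no effect), which does reach 51, so (b) meets the standard.
  Stage I.1 carried; the burden shifts to the respondent.
At Stage I.2 the respondent must meet a preponderance (weight is at least 51): on (c) the weight is 45, which does not reach 51, so (c) does not meet the standard; on (d) the weight is 47, which does not reach 51, so (d) does not meet the standard.
  Not every element is met, so the respondent fails to carry Stage I.2.
The analysis ends at Stage I.2; the petitioner prevails on this issue.
— Issue II —
At Stage II.1 the petitioner must meet a substantially-more-likely showing (weight exceeds 71): on (e) the weight is 76 (the respondent's 58 is given no effect), > 71, so (e) meets the standard.
  All elements met. The burden passes to the respondent.
At Stage II.2 the respondent must meet a scintilla of evidence (weight is at least 17): on (f) the weight is 18 (the petitioner's 74 is given no effect), ≥ 17, so (f) meets the standard; on (g) the weight is 20 (the petitioner's 26 is given no effect), which does reach 17, so (g) meets the standard.
  All elements met at the final stage.
With every stage satisfied, the respondent prevails on this issue.
Per-issue: Issue I → petitioner; Issue II → respondent. The petitioner must prevail on at least one issue; overall, the petitioner prevails.

petitioner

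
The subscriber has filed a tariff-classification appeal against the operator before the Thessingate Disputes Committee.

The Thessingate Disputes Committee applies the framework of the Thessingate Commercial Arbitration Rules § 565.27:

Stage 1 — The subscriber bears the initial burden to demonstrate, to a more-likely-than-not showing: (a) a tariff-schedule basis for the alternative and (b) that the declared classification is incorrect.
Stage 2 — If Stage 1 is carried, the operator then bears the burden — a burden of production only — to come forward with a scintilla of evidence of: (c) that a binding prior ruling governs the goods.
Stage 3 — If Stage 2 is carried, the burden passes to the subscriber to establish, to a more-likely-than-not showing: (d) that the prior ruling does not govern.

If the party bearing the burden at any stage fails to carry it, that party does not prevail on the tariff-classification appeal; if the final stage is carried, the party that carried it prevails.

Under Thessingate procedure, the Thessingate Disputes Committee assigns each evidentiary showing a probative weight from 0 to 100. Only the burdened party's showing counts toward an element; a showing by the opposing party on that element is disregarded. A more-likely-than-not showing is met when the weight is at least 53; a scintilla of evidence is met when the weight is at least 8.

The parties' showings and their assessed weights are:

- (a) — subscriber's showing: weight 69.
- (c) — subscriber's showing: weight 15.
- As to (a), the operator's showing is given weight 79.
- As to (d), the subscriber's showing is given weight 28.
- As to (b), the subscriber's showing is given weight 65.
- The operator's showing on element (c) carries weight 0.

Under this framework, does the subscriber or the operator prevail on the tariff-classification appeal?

subscriber

Stage 1 — burden on subscriber; standard: a more-likely-than-not showing (weight is at least 53).
    (a): 69 (operator's 79 disregarded) ≥ 53 [met]
    (b): 65 ≥ 53 [met]
  Stage 1 carried; the burden shifts to the operator.
Stage 2 — burden on operator; standard: a scintilla of evidence (weight is at least 8).
    (c): 0 (subscriber's 15 disregarded) < 8 [not met]
  The operator does not carry Stage 2.
The analysis ends at Stage 2; the subscriber prevails.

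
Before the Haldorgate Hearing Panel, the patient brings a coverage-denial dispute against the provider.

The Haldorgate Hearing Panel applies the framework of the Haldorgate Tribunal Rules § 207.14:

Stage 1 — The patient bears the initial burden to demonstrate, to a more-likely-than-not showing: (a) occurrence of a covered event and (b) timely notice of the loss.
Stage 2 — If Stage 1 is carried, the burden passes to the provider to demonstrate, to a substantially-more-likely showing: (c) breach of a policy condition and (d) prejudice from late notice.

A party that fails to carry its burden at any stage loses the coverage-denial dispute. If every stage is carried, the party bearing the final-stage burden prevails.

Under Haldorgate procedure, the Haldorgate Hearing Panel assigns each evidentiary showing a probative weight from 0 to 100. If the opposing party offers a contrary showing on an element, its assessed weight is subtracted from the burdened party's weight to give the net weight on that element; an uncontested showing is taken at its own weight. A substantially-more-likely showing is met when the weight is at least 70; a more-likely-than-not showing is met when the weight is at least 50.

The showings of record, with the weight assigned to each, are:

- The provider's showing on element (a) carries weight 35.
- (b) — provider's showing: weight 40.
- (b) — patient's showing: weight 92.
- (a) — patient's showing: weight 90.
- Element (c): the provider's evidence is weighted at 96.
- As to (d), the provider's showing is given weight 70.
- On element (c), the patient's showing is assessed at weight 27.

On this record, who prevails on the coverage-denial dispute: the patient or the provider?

At Stage 1 the patient must meet a more-likely-than-not showing (weight is at least 50): on (a) the weight is 90 less the opposing 35 gives net 55, which does reach 50, so (a) meets the standard; on (b) the weight is 92 less the opposing 40 gives net 52, ≥ 50, so (b) meets the standard.
  All elements met. The burden passes to the provider.
At Stage 2 the provider must meet a substantially-more-likely showing (weight is at least 70): on (c) the weight is 96 less the opposing 27 gives net 69, < 70, so (c) does not meet the standard; on (d) the weight is 70, which does reach 70, so (d) meets the standard.
  The provider does not carry Stage 2.
The analysis ends at Stage 2; the patient prevails.

patient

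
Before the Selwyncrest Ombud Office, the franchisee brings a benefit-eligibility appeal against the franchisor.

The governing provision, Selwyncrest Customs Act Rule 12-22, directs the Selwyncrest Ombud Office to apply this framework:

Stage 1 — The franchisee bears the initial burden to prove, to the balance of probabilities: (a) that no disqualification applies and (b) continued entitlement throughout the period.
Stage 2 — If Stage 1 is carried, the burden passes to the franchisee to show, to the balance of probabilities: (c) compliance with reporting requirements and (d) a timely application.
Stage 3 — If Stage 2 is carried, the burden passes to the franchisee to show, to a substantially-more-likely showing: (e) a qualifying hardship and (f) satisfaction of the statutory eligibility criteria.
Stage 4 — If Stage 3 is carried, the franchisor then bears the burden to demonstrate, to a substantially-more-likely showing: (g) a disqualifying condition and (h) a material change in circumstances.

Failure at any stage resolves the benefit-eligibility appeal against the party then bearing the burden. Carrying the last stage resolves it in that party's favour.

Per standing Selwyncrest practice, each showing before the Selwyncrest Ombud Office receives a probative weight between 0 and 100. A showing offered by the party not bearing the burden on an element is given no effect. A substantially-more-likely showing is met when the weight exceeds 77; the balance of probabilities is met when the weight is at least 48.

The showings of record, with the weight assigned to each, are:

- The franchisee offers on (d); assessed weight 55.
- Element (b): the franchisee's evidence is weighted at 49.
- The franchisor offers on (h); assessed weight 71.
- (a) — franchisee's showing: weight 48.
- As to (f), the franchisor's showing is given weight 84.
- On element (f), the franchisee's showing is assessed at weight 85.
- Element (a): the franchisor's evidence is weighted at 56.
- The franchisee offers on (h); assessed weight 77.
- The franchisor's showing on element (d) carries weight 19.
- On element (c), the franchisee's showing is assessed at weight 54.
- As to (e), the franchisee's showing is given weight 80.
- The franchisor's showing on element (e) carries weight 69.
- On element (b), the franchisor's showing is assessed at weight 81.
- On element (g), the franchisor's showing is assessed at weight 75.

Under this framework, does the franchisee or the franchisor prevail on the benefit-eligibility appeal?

franchisee

Stage 1 — burden on franchisee; standard: the balance of probabilities (weight is at least 48).
    (a): 48 (franchisor's 56 disregarded) ≥ 48 [met]
    (b): 49 (franchisor's 81 disregarded) ≥ 48 [met]
  Stage 1 is satisfied; the franchisee continues to bear the burden.
Stage 2 — burden on franchisee; standard: the balance of probabilities (weight is at least 48).
    (c): 54 ≥ 48 [met]
    (d): 55 (franchisor's 19 disregarded) ≥ 48 [met]
  Stage 2 is satisfied; the franchisee continues to bear the burden.
Stage 3 — burden on franchisee; standard: a substantially-more-likely showing (weight exceeds 77).
    (e): 80 (franchisor's 69 disregarded) > 77 [met]
    (f): 85 (franchisor's 84 disregarded) > 77 [met]
  Stage 3 is satisfied; the onus moves to the franchisor.
Stage 4 — burden on franchisor; standard: a substantially-more-likely showing (weight exceeds 77).
    (g): 75 ≤ 77 [not met]
    (h): 71 (franchisee's 77 disregarded) ≤ 77 [not met]
  Not every element is met, so the franchisor fails to carry Stage 4.
The franchisee prevails.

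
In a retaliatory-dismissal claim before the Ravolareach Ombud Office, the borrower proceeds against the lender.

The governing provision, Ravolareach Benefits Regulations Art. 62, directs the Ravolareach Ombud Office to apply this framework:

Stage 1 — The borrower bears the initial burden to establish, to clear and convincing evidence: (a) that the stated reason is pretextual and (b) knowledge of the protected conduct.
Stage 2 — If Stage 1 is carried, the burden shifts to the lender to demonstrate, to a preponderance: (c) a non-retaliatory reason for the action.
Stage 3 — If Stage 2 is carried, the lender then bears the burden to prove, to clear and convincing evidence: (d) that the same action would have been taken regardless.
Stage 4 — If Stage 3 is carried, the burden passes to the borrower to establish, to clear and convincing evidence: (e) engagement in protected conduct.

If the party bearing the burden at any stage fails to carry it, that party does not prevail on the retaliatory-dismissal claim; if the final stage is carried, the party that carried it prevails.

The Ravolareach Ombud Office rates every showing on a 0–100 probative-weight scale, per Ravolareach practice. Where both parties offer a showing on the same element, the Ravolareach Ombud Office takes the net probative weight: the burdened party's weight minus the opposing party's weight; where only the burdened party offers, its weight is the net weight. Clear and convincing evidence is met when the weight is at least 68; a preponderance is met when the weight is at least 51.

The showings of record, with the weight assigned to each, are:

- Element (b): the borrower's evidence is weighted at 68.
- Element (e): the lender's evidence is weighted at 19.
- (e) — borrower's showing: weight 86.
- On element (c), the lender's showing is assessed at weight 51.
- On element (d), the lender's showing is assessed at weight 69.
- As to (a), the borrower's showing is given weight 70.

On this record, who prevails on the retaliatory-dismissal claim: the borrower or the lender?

Stage 1 — burden on borrower; standard: clear and convincing evidence (weight is at least 68).
    (a): 70 ≥ 68 [met]
    (b): 68 ≥ 68 [met]
  Stage 1 is satisfied; the onus moves to the lender.
Stage 2 — burden on lender; standard: a preponderance (weight is at least 51).
    (c): 51 ≥ 51 [met]
  Stage 2 carried; the burden remains with the lender.
Stage 3 — burden on lender; standard: clear and convincing evidence (weight is at least 68).
    (d): 69 ≥ 68 [met]
  Stage 3 carried; the burden shifts to the borrower.
Stage 4 — burden on borrower; standard: clear and convincing evidence (weight is at least 68).
    (e): 86 − 19 = 67 < 68 [not met]
  Stage 4 not carried; the borrower fails its burden.
The analysis ends at Stage 4; the lender prevails.

lender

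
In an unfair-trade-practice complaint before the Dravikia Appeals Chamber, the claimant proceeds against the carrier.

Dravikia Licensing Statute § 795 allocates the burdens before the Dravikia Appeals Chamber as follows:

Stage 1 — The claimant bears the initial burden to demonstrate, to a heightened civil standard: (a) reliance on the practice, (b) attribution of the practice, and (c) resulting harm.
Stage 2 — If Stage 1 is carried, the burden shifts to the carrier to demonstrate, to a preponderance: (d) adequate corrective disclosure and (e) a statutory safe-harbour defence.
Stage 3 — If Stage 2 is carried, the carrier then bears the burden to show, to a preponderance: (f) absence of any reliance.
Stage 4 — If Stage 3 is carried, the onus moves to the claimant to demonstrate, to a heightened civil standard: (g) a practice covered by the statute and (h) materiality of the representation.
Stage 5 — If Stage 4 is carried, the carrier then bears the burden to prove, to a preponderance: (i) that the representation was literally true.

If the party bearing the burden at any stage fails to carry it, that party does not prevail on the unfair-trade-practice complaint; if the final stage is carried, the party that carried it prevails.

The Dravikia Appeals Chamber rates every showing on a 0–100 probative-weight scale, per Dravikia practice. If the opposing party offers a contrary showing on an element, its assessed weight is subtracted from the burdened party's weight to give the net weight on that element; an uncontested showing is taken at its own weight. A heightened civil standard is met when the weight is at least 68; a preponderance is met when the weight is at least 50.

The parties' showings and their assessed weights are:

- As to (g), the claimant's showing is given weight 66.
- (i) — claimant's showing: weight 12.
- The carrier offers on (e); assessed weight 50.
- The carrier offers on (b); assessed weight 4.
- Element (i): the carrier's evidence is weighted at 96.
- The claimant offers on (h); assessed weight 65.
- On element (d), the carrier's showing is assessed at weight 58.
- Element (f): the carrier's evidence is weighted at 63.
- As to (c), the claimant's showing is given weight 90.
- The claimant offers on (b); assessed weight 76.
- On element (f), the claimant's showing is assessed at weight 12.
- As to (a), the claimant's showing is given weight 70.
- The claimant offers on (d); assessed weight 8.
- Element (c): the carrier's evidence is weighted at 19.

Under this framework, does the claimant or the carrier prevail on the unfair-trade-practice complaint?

carrier

Stage 1 (claimant, a heightened civil standard, weight is at least 68): (a) 70 ≥ 68 — meets; (b) net 76−4=72 ≥ 68 — meets; (c) net 90−19=71 ≥ 68 — meets.
  All elements met. The burden passes to the carrier.
Stage 2 (carrier, a preponderance, weight is at least 50): (d) net 58−8=50 ≥ 50 — meets; (e) 50 ≥ 50 — meets.
  Stage 2 is satisfied; the carrier continues to bear the burden.
Stage 3 (carrier, a preponderance, weight is at least 50): (f) net 63−12=51 ≥ 50 — meets.
  The carrier carries Stage 3; the claimant now bears the burden.
Stage 4 (claimant, a heightened civil standard, weight is at least 68): (g) 66 < 68 — fails; (h) 65 < 68 — fails.
  Stage 4 not carried; the claimant fails its burden.
The carrier prevails.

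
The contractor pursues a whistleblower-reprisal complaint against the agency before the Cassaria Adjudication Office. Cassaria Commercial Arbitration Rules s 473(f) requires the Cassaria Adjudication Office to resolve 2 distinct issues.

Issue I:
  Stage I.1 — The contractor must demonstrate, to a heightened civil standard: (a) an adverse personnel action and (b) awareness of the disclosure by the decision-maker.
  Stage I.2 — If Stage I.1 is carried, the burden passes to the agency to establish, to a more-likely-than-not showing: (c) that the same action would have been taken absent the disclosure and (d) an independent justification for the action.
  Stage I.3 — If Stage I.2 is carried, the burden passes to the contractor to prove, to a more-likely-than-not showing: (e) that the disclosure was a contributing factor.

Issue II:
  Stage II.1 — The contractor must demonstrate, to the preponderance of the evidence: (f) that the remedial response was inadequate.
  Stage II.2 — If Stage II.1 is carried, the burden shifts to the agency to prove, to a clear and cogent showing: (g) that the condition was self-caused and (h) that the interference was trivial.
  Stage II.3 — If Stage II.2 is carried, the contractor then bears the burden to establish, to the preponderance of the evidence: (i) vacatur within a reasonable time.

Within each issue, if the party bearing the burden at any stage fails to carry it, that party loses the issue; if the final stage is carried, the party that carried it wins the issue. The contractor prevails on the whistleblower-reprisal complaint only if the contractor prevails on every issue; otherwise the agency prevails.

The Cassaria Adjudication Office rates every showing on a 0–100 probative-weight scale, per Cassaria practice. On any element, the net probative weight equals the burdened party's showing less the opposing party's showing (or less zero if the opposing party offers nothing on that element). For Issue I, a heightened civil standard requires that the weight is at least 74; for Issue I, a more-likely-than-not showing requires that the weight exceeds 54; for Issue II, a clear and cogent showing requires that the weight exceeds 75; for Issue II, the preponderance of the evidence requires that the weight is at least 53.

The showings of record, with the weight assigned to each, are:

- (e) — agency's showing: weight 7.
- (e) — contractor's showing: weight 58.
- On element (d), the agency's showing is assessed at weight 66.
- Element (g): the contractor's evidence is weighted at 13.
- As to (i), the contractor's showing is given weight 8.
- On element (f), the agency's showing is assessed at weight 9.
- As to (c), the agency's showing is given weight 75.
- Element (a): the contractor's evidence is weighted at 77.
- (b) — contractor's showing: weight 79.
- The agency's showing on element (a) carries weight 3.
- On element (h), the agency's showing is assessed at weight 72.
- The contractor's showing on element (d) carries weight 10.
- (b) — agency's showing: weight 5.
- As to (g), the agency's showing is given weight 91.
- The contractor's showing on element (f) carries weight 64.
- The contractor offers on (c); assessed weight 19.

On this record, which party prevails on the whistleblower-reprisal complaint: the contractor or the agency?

— Issue I —
Stage I.1 (contractor, a heightened civil standard, weight is at least 74): (a) net 77−3=74 ≥ 74 — meets; (b) net 79−5=74 ≥ 74 — meets.
  The contractor carries Stage I.1; the agency now bears the burden.
Stage I.2 (agency, a more-likely-than-not showing, weight exceeds 54): (c) net 75−19=56 > 54 — meets; (d) net 66−10=56 > 54 — meets.
  Stage I.2 carried; the burden shifts to the contractor.
Stage I.3 (contractor, a more-likely-than-not showing, weight exceeds 54): (e) net 58−7=51 ≤ 54 — fails.
  Stage I.3 not carried; the contractor fails its burden.
The analysis ends at Stage I.3; the agency prevails on this issue.
— Issue II —
Stage II.1 (contractor, the preponderance of the evidence, weight is at least 53): (f) net 64−9=55 ≥ 53 — meets.
  All elements met. The burden passes to the agency.
Stage II.2 (agency, a clear and cogent showing, weight exceeds 75): (g) net 91−13=78 > 75 — meets; (h) 72 ≤ 75 — fails.
  The agency does not carry Stage II.2.
The contractor prevails on this issue.
Per-issue: Issue I → agency; Issue II → contractor. The contractor must prevail on every issue; overall, the agency prevails.

agency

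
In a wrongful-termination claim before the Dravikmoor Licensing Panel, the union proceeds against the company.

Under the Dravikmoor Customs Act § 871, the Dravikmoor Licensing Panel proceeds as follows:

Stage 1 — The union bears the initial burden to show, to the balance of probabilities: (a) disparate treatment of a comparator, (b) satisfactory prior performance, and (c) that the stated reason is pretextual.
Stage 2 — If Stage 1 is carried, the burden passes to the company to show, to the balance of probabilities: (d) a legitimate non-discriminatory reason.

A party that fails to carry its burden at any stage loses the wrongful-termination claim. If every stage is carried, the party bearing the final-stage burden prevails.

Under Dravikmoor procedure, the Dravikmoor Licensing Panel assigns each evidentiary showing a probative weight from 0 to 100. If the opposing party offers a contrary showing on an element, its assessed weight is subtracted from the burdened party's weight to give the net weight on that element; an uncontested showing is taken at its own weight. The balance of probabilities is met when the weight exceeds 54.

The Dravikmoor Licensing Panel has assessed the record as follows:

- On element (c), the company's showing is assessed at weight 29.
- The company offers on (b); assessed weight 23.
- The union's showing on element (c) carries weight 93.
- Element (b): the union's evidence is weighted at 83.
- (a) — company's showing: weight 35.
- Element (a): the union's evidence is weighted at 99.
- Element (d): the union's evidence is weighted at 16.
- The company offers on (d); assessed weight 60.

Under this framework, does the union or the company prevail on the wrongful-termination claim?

Stage 1 (union, the balance of probabilities, weight exceeds 54): (a) net 99−35=64 > 54 — meets; (b) net 83−23=60 > 54 — meets; (c) net 93−29=64 > 54 — meets.
  Stage 1 is satisfied; the onus moves to the company.
Stage 2 (company, the balance of probabilities, weight exceeds 54): (d) net 60−16=44 ≤ 54 — fails.
  Stage 2 not carried; the company fails its burden.
The analysis ends at Stage 2; the union prevails.

union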